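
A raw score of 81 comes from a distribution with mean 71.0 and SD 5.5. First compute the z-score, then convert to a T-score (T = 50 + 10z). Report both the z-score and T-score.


z = (X - mean) / SD = (81 - 71.0) / 5.5
z = 10.0 / 5.5
z = 1.8182
T-score = T = 50 + 10z
Carry z at full precision (z = 10.0 / 5.5) into the conversion:
T-score = 50 + 10 * (10.0 / 5.5) = 50 + 100 / 5.5
T-score = 50 + 18.1818
T-score = 68.1818

68.1818


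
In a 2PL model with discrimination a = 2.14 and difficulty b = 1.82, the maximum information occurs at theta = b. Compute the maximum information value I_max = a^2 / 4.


For 2PL, max info at theta = b = 1.82
I_max = a^2 / 4 = 2.14^2 / 4
= 4.5796 / 4
I_max = 1.1449

1.1449


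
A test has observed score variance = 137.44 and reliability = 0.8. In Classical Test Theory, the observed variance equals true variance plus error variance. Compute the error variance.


var_true = rxx * var_obs = 0.8 * 137.44 = 109.952
var_error = var_obs - var_true
var_error = 137.44 - 109.952
var_error = 27.488

27.488


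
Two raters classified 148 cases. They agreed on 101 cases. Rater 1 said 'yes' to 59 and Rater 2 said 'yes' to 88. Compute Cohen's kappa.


P_o = 101/148 = 0.682432
P_e = (59*88 + 89*60) / 21904 = 0.480825
kappa = (P_o - P_e) / (1 - P_e)
kappa = (0.682432 - 0.480825) / (1 - 0.480825)
kappa = 0.3883

0.3883


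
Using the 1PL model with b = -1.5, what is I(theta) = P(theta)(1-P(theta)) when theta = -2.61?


P = 1/(1+exp(-(-2.61--1.5))) = 0.2479
I = P*(1-P) = 0.2479 * 0.7521
I = 0.1864

0.1864


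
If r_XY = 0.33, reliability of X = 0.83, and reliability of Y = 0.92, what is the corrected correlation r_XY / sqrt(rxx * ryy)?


r_corrected = rxy / sqrt(rxx * ryy)
= 0.33 / sqrt(0.83 * 0.92)
= 0.33 / sqrt(0.7636)
= 0.33 / 0.873842
r_corrected = 0.3776

0.3776


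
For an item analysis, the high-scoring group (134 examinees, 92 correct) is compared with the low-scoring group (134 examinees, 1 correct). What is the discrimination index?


p_upper = 92/134 = 0.6866
p_lower = 1/134 = 0.0075
D = 0.6866 - 0.0075 = 0.6791

0.6791


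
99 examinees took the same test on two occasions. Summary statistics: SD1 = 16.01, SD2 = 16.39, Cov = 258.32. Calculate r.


r = cov(X,Y) / (SD_X * SD_Y)
r = 258.32 / (16.01 * 16.39)
r = 258.32 / 262.4039
r = 0.9844

0.9844


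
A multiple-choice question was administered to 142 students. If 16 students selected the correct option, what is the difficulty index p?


Item difficulty p = number correct / total examinees
p = 16 / 142
p = 0.1127

0.1127


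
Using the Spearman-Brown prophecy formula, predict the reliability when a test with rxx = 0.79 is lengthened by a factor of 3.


r_new = (n * rxx) / (1 + (n-1) * rxx)
r_new = (3 * 0.79) / (1 + 2 * 0.79)
r_new = 2.37 / 2.58
r_new = 0.9186

0.9186


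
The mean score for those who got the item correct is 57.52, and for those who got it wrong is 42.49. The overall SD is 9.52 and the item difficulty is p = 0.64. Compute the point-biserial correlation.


q = 1 - p = 0.36
rpb = ((M1 - M0) / SD) * sqrt(p * q)
rpb = ((57.52 - 42.49) / 9.52) * sqrt(0.64 * 0.36)
rpb = 0.7578

0.7578


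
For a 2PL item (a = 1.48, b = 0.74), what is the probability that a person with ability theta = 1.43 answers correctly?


a*(theta - b) = 1.48 * (1.43 - 0.74) = 1.0212
exp(-1.0212) = 0.3602
P = 1 / (1 + 0.3602)
P = 0.7352

0.7352


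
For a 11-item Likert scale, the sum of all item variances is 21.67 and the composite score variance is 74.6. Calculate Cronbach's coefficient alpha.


alpha = (k/(k-1)) * (1 - sum(si^2)/s_total^2)
= (11/10) * (1 - 21.67/74.6)
alpha = 0.7805

0.7805


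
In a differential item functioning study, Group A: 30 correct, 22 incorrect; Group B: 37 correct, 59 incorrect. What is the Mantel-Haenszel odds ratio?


Odds_A = 30/22 = 1.3636
Odds_B = 37/59 = 0.6271
OR = Odds_A / Odds_B = 1.3636 / 0.6271
Exactly, OR = (30 * 59) / (22 * 37) = 1770 / 814
OR = 2.1744

2.1744


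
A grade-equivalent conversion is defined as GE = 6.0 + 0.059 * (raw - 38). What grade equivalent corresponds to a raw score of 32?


raw - median = 32 - 38 = -6
slope * diff = 0.059 * -6 = -0.354
GE = 6.0 + -0.354
GE = 5.646

5.646


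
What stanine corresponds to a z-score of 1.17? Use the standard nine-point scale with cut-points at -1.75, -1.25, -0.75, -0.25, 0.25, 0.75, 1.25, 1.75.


Stanine boundaries: [-1.75, -1.25, -0.75, -0.25, 0.25, 0.75, 1.25, 1.75]
z = 1.17
Check each boundary:
  z >= -1.75 -> could be stanine 2
  z >= -1.25 -> could be stanine 3
  z >= -0.75 -> could be stanine 4
  z >= -0.25 -> could be stanine 5
  z >= 0.25 -> could be stanine 6
  z >= 0.75 -> could be stanine 7
  z < 1.25
  z < 1.75
Highest qualifying boundary gives stanine = 7

7


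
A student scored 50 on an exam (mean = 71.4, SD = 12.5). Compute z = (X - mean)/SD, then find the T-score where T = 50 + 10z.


z = (X - mean) / SD = (50 - 71.4) / 12.5
z = -21.4 / 12.5
z = -1.712
T-score = T = 50 + 10z
Carry z at full precision (z = -21.4 / 12.5) into the conversion:
T-score = 50 + 10 * (-21.4 / 12.5) = 50 + -214 / 12.5
T-score = 50 + -17.12
T-score = 32.88

32.88


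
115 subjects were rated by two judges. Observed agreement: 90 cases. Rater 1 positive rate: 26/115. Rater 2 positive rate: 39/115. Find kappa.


P_o = 90/115 = 0.782609
P_e = (26*39 + 89*76) / 13225 = 0.588129
kappa = (P_o - P_e) / (1 - P_e)
kappa = (0.782609 - 0.588129) / (1 - 0.588129)
kappa = 0.4722

0.4722


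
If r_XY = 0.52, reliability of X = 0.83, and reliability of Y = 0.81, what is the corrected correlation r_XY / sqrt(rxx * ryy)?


r_corrected = rxy / sqrt(rxx * ryy)
= 0.52 / sqrt(0.83 * 0.81)
= 0.52 / sqrt(0.6723)
= 0.52 / 0.819939
r_corrected = 0.6342

0.6342


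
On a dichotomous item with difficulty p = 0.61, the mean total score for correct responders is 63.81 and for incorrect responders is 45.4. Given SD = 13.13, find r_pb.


q = 1 - p = 0.39
rpb = ((M1 - M0) / SD) * sqrt(p * q)
rpb = ((63.81 - 45.4) / 13.13) * sqrt(0.61 * 0.39)
rpb = 0.6839

0.6839


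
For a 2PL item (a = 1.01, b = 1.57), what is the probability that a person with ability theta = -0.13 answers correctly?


a*(theta - b) = 1.01 * (-0.13 - 1.57) = -1.717
exp(--1.717) = 5.5678
P = 1 / (1 + 5.5678)
P = 0.1523

0.1523


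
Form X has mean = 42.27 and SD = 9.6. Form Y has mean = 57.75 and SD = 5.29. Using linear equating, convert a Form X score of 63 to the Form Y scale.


slope = SD_Y / SD_X = 5.29 / 9.6 ~ 0.551
intercept = mean_Y - slope * mean_X = 57.75 - (5.29 / 9.6) * 42.27 ~ 34.4575
Y = slope * X + intercept. To avoid rounding drift from the rounded slope/intercept, evaluate the equivalent form Y = mean_Y + SD_Y * (X - mean_X) / SD_X at full precision:
Y = 57.75 + 5.29 * (63 - 42.27) / 9.6
Y = 57.75 + 5.29 * 20.73 / 9.6
Y = 57.75 + 109.6617 / 9.6
Y = 57.75 + 11.4231
Y = 69.1731

69.1731


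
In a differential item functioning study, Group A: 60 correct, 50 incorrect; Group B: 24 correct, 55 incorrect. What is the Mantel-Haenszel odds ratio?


Odds_A = 60/50 = 1.2
Odds_B = 24/55 = 0.4364
OR = Odds_A / Odds_B = 1.2 / 0.4364
Exactly, OR = (60 * 55) / (50 * 24) = 3300 / 1200
OR = 2.75

2.75


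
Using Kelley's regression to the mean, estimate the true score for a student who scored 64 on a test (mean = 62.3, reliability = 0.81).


T_est = rxx * X + (1 - rxx) * mean
T_est = 0.81 * 64 + 0.19 * 62.3
T_est = 51.84 + 11.837
T_est = 63.677

63.677


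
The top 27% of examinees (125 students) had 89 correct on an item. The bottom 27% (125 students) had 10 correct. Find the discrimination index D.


p_upper = 89/125 = 0.712
p_lower = 10/125 = 0.08
D = 0.712 - 0.08 = 0.632

0.632


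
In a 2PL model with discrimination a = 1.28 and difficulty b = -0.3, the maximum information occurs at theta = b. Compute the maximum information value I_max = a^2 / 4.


For 2PL, max info at theta = b = -0.3
I_max = a^2 / 4 = 1.28^2 / 4
= 1.6384 / 4
I_max = 0.4096

0.4096


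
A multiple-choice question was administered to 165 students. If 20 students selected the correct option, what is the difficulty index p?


Item difficulty p = number correct / total examinees
p = 20 / 165
p = 0.1212

0.1212


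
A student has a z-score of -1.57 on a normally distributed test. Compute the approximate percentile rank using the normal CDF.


CDF(z) = 0.5 * (1 + erf(z/sqrt(2)))
erf(-1.1102) = -0.8836
CDF = 0.0582
Percentile rank = 0.0582 * 100 = 5.82

5.82


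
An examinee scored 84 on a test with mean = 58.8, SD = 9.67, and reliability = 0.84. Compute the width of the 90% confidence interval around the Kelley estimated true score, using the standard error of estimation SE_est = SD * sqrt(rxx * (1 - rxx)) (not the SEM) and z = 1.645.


True score estimate = 0.84*84 + 0.16*58.8 = 79.968
SE_est = SD * sqrt(rxx * (1 - rxx)) = 9.67 * sqrt(0.84 * 0.16) = 9.67 * sqrt(0.1344) = 3.545081
CI = T_est +/- z * SE_est, so width = 2 * z * SE_est = 2 * 1.645 * 3.545081
Width = 11.6633

11.6633


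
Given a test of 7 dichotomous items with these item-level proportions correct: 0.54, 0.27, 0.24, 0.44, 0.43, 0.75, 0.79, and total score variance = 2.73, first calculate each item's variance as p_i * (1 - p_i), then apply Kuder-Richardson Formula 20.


For each item, compute p_i * q_i:
  Item 1: 0.54 * 0.46 = 0.2484
  Item 2: 0.27 * 0.73 = 0.1971
  Item 3: 0.24 * 0.76 = 0.1824
  Item 4: 0.44 * 0.56 = 0.2464
  Item 5: 0.43 * 0.57 = 0.2451
  Item 6: 0.75 * 0.25 = 0.1875
  Item 7: 0.79 * 0.21 = 0.1659
Sum(p_i * q_i) = 0.2484 + 0.1971 + 0.1824 + 0.2464 + 0.2451 + 0.1875 + 0.1659 = 1.4728
KR-20 = (k/(k-1)) * (1 - Sum(p_i*q_i) / Var_total)
= (7/6) * (1 - 1.4728/2.73)
= 1.1667 * 0.4605
KR-20 = 0.5373

0.5373


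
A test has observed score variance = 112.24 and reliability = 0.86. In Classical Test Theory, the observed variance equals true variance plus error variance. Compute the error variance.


var_true = rxx * var_obs = 0.86 * 112.24 = 96.5264
var_error = var_obs - var_true
var_error = 112.24 - 96.5264
var_error = 15.7136

15.7136


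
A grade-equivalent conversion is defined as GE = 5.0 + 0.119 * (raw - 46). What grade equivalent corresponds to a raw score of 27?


raw - median = 27 - 46 = -19
slope * diff = 0.119 * -19 = -2.261
GE = 5.0 + -2.261
GE = 2.739

2.739


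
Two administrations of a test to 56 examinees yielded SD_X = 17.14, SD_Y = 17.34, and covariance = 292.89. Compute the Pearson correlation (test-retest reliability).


r = cov(X,Y) / (SD_X * SD_Y)
r = 292.89 / (17.14 * 17.34)
r = 292.89 / 297.2076
r = 0.9855

0.9855


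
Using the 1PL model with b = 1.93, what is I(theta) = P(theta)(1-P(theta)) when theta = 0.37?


P = 1/(1+exp(-(0.37-1.93))) = 0.1736
I = P*(1-P) = 0.1736 * 0.8264
I = 0.1435

0.1435


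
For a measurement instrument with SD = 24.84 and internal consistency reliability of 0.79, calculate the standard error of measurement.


SEM = SD * sqrt(1 - rxx)
SEM = 24.84 * sqrt(1 - 0.79)
SEM = 24.84 * sqrt(0.21) = 24.84 * 0.458258
SEM = 11.3831

11.3831


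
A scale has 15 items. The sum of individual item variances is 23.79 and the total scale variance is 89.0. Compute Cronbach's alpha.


alpha = (k/(k-1)) * (1 - sum(si^2)/s_total^2)
= (15/14) * (1 - 23.79/89.0)
alpha = 0.785

0.785


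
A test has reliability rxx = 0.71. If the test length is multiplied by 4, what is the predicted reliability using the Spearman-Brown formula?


r_new = (n * rxx) / (1 + (n-1) * rxx)
r_new = (4 * 0.71) / (1 + 3 * 0.71)
r_new = 2.84 / 3.13
r_new = 0.9073

0.9073


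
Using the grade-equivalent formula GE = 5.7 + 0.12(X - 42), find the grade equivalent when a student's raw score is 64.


raw - median = 64 - 42 = 22
slope * diff = 0.12 * 22 = 2.64
GE = 5.7 + 2.64
GE = 8.34

8.34


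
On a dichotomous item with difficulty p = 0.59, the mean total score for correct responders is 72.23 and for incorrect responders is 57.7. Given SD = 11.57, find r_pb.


q = 1 - p = 0.41
rpb = ((M1 - M0) / SD) * sqrt(p * q)
rpb = ((72.23 - 57.7) / 11.57) * sqrt(0.59 * 0.41)
rpb = 0.6177

0.6177


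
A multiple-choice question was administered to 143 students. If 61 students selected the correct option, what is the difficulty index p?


Item difficulty p = number correct / total examinees
p = 61 / 143
p = 0.4266

0.4266


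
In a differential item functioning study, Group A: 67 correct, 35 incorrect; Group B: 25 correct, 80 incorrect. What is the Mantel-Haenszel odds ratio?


Odds_A = 67/35 = 1.9143
Odds_B = 25/80 = 0.3125
OR = Odds_A / Odds_B = 1.9143 / 0.3125
Exactly, OR = (67 * 80) / (35 * 25) = 5360 / 875
OR = 6.1257

6.1257


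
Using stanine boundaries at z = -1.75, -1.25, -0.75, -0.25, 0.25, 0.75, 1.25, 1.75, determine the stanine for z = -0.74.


Stanine boundaries: [-1.75, -1.25, -0.75, -0.25, 0.25, 0.75, 1.25, 1.75]
z = -0.74
Check each boundary:
  z >= -1.75 -> could be stanine 2
  z >= -1.25 -> could be stanine 3
  z >= -0.75 -> could be stanine 4
  z < -0.25
  z < 0.25
  z < 0.75
  z < 1.25
  z < 1.75
Highest qualifying boundary gives stanine = 4

4


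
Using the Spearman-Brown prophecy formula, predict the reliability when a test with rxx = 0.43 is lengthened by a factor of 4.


r_new = (n * rxx) / (1 + (n-1) * rxx)
r_new = (4 * 0.43) / (1 + 3 * 0.43)
r_new = 1.72 / 2.29
r_new = 0.7511

0.7511


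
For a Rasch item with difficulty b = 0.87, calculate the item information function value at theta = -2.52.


P = 1/(1+exp(-(-2.52-0.87))) = 0.0326
I = P*(1-P) = 0.0326 * 0.9674
I = 0.0315

0.0315


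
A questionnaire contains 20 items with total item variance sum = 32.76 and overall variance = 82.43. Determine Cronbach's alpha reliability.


alpha = (k/(k-1)) * (1 - sum(si^2)/s_total^2)
= (20/19) * (1 - 32.76/82.43)
alpha = 0.6343

0.6343


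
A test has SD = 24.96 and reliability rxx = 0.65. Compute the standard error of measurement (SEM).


SEM = SD * sqrt(1 - rxx)
SEM = 24.96 * sqrt(1 - 0.65)
SEM = 24.96 * sqrt(0.35) = 24.96 * 0.591608
SEM = 14.7665

14.7665


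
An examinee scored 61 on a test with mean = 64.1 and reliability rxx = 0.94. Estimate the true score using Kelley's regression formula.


T_est = rxx * X + (1 - rxx) * mean
T_est = 0.94 * 61 + 0.06 * 64.1
T_est = 57.34 + 3.846
T_est = 61.186

61.186


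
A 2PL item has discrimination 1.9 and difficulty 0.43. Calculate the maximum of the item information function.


For 2PL, max info at theta = b = 0.43
I_max = a^2 / 4 = 1.9^2 / 4
= 3.61 / 4
I_max = 0.9025

0.9025


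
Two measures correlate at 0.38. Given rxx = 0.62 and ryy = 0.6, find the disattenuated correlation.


r_corrected = rxy / sqrt(rxx * ryy)
= 0.38 / sqrt(0.62 * 0.6)
= 0.38 / sqrt(0.372)
= 0.38 / 0.609918
r_corrected = 0.623

0.623


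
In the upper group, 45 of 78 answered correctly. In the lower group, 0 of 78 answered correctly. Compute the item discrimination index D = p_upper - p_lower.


p_upper = 45/78 = 0.5769
p_lower = 0/78 = 0.0
D = 0.5769 - 0.0 = 0.5769

0.5769


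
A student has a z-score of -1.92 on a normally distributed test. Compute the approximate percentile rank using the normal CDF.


CDF(z) = 0.5 * (1 + erf(z/sqrt(2)))
erf(-1.3576) = -0.9451
CDF = 0.0274
Percentile rank = 0.0274 * 100 = 2.74

2.74


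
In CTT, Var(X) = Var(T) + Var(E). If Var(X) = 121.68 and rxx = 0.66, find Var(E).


var_true = rxx * var_obs = 0.66 * 121.68 = 80.3088
var_error = var_obs - var_true
var_error = 121.68 - 80.3088
var_error = 41.3712

41.3712


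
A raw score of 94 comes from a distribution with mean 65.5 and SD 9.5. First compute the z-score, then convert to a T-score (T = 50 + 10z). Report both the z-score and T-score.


z = (X - mean) / SD = (94 - 65.5) / 9.5
z = 28.5 / 9.5
z = 3.0
T-score = T = 50 + 10z
Carry z at full precision (z = 28.5 / 9.5) into the conversion:
T-score = 50 + 10 * (28.5 / 9.5) = 50 + 285 / 9.5
T-score = 50 + 30.0
T-score = 80.0

80.0


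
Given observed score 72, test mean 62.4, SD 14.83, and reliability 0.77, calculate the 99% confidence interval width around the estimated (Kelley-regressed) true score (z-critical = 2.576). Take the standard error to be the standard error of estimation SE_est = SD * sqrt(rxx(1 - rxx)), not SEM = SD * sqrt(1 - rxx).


True score estimate = 0.77*72 + 0.23*62.4 = 69.792
SE_est = SD * sqrt(rxx * (1 - rxx)) = 14.83 * sqrt(0.77 * 0.23) = 14.83 * sqrt(0.1771) = 6.240946
CI = T_est +/- z * SE_est, so width = 2 * z * SE_est = 2 * 2.576 * 6.240946
Width = 32.1534

32.1534


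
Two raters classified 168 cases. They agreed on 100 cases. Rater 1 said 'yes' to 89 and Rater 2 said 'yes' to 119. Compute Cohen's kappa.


P_o = 100/168 = 0.595238
P_e = (89*119 + 79*49) / 28224 = 0.512401
kappa = (P_o - P_e) / (1 - P_e)
kappa = (0.595238 - 0.512401) / (1 - 0.512401)
kappa = 0.1699

0.1699


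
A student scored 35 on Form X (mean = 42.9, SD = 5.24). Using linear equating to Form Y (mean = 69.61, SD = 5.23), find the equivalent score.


slope = SD_Y / SD_X = 5.23 / 5.24 ~ 0.9981
intercept = mean_Y - slope * mean_X = 69.61 - (5.23 / 5.24) * 42.9 ~ 26.7919
Y = slope * X + intercept. To avoid rounding drift from the rounded slope/intercept, evaluate the equivalent form Y = mean_Y + SD_Y * (X - mean_X) / SD_X at full precision:
Y = 69.61 + 5.23 * (35 - 42.9) / 5.24
Y = 69.61 - 5.23 * 7.9 / 5.24
Y = 69.61 - 41.317 / 5.24
Y = 69.61 - 7.8849
Y = 61.7251

61.7251


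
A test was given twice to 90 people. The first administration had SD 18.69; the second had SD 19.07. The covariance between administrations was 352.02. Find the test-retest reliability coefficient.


r = cov(X,Y) / (SD_X * SD_Y)
r = 352.02 / (18.69 * 19.07)
r = 352.02 / 356.4183
r = 0.9877

0.9877


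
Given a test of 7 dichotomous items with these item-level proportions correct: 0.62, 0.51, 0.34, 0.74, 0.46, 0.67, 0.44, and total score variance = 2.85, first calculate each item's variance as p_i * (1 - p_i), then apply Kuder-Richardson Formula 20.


For each item, compute p_i * q_i:
  Item 1: 0.62 * 0.38 = 0.2356
  Item 2: 0.51 * 0.49 = 0.2499
  Item 3: 0.34 * 0.66 = 0.2244
  Item 4: 0.74 * 0.26 = 0.1924
  Item 5: 0.46 * 0.54 = 0.2484
  Item 6: 0.67 * 0.33 = 0.2211
  Item 7: 0.44 * 0.56 = 0.2464
Sum(p_i * q_i) = 0.2356 + 0.2499 + 0.2244 + 0.1924 + 0.2484 + 0.2211 + 0.2464 = 1.6182
KR-20 = (k/(k-1)) * (1 - Sum(p_i*q_i) / Var_total)
= (7/6) * (1 - 1.6182/2.85)
= 1.1667 * 0.4322
KR-20 = 0.5042

0.5042


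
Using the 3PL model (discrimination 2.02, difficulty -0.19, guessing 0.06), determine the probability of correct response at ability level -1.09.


logit = 2.02*(-1.09 - -0.19) = -1.818
P* = 1/(1 + exp(--1.818)) = 0.1397
P = 0.06 + (1 - 0.06) * 0.1397
P = 0.1913

0.1913


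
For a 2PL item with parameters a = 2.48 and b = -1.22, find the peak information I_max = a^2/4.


For 2PL, max info at theta = b = -1.22
I_max = a^2 / 4 = 2.48^2 / 4
= 6.1504 / 4
I_max = 1.5376

1.5376


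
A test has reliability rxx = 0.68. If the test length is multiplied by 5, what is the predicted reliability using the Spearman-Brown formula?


r_new = (n * rxx) / (1 + (n-1) * rxx)
r_new = (5 * 0.68) / (1 + 4 * 0.68)
r_new = 3.4 / 3.72
r_new = 0.914

0.914


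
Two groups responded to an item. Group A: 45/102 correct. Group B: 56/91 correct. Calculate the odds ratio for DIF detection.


Odds_A = 45/57 = 0.7895
Odds_B = 56/35 = 1.6
OR = Odds_A / Odds_B = 0.7895 / 1.6
Exactly, OR = (45 * 35) / (57 * 56) = 1575 / 3192
OR = 0.4934

0.4934


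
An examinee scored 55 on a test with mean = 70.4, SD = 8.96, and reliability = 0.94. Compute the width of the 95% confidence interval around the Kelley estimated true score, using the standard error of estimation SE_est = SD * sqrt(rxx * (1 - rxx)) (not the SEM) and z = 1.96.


True score estimate = 0.94*55 + 0.06*70.4 = 55.924
SE_est = SD * sqrt(rxx * (1 - rxx)) = 8.96 * sqrt(0.94 * 0.06) = 8.96 * sqrt(0.0564) = 2.127882
CI = T_est +/- z * SE_est, so width = 2 * z * SE_est = 2 * 1.96 * 2.127882
Width = 8.3413

8.3413


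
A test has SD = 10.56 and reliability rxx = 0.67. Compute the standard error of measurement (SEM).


SEM = SD * sqrt(1 - rxx)
SEM = 10.56 * sqrt(1 - 0.67)
SEM = 10.56 * sqrt(0.33) = 10.56 * 0.574456
SEM = 6.0663

6.0663


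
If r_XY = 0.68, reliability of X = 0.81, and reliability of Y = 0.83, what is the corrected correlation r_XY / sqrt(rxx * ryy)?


r_corrected = rxy / sqrt(rxx * ryy)
= 0.68 / sqrt(0.81 * 0.83)
= 0.68 / sqrt(0.6723)
= 0.68 / 0.819939
r_corrected = 0.8293

0.8293


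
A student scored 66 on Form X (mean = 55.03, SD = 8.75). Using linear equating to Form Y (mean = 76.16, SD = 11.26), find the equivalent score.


slope = SD_Y / SD_X = 11.26 / 8.75 ~ 1.2869
intercept = mean_Y - slope * mean_X = 76.16 - (11.26 / 8.75) * 55.03 ~ 5.3443
Y = slope * X + intercept. To avoid rounding drift from the rounded slope/intercept, evaluate the equivalent form Y = mean_Y + SD_Y * (X - mean_X) / SD_X at full precision:
Y = 76.16 + 11.26 * (66 - 55.03) / 8.75
Y = 76.16 + 11.26 * 10.97 / 8.75
Y = 76.16 + 123.5222 / 8.75
Y = 76.16 + 14.1168
Y = 90.2768

90.2768


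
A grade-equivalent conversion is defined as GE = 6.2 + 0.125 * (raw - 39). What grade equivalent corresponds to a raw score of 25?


raw - median = 25 - 39 = -14
slope * diff = 0.125 * -14 = -1.75
GE = 6.2 + -1.75
GE = 4.45

4.45


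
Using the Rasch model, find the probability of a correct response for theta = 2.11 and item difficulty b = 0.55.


theta - b = 2.11 - 0.55 = 1.56
exp(-(theta - b)) = exp(-1.56) = 0.2101
P = 1 / (1 + 0.2101)
P = 0.8264

0.8264


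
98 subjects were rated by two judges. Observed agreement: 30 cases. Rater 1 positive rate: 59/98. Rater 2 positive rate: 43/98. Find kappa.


P_o = 30/98 = 0.306122
P_e = (59*43 + 39*55) / 9604 = 0.487505
kappa = (P_o - P_e) / (1 - P_e)
kappa = (0.306122 - 0.487505) / (1 - 0.487505)
kappa = -0.3539

-0.3539


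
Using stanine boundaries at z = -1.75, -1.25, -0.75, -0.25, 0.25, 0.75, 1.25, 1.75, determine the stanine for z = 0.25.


Stanine boundaries: [-1.75, -1.25, -0.75, -0.25, 0.25, 0.75, 1.25, 1.75]
z = 0.25
Check each boundary:
  z >= -1.75 -> could be stanine 2
  z >= -1.25 -> could be stanine 3
  z >= -0.75 -> could be stanine 4
  z >= -0.25 -> could be stanine 5
  z >= 0.25 -> could be stanine 6
  z < 0.75
  z < 1.25
  z < 1.75
Highest qualifying boundary gives stanine = 6

6


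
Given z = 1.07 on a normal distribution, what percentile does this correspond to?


CDF(z) = 0.5 * (1 + erf(z/sqrt(2)))
erf(0.7566) = 0.7154
CDF = 0.8577
Percentile rank = 0.8577 * 100 = 85.77

85.77


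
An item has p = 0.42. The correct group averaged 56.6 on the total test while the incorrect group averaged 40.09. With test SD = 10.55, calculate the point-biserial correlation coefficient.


q = 1 - p = 0.58
rpb = ((M1 - M0) / SD) * sqrt(p * q)
rpb = ((56.6 - 40.09) / 10.55) * sqrt(0.42 * 0.58)
rpb = 0.7724

0.7724


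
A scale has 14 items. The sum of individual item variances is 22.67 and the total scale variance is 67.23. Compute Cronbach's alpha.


alpha = (k/(k-1)) * (1 - sum(si^2)/s_total^2)
= (14/13) * (1 - 22.67/67.23)
alpha = 0.7138

0.7138


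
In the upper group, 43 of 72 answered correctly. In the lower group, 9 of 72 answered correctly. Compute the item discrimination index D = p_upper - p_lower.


p_upper = 43/72 = 0.5972
p_lower = 9/72 = 0.125
D = 0.5972 - 0.125 = 0.4722

0.4722


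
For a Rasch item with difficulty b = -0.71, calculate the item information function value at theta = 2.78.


P = 1/(1+exp(-(2.78--0.71))) = 0.9704
I = P*(1-P) = 0.9704 * 0.0296
I = 0.0287

0.0287


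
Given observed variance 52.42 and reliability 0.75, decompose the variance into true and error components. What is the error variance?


var_true = rxx * var_obs = 0.75 * 52.42 = 39.315
var_error = var_obs - var_true
var_error = 52.42 - 39.315
var_error = 13.105

13.105


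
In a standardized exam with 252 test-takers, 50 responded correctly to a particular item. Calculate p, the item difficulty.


Item difficulty p = number correct / total examinees
p = 50 / 252
p = 0.1984

0.1984


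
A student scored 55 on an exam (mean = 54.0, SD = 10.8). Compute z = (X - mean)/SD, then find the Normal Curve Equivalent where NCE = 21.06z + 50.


z = (X - mean) / SD = (55 - 54.0) / 10.8
z = 1.0 / 10.8
z = 0.0926
NCE = NCE = 21.06z + 50
Carry z at full precision (z = 1.0 / 10.8) into the conversion:
NCE = 21.06 * (1.0 / 10.8) + 50 = 21.06 / 10.8 + 50
NCE = 1.95 + 50
NCE = 51.95

51.95


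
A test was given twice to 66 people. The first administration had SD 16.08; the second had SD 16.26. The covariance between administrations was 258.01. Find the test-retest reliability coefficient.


r = cov(X,Y) / (SD_X * SD_Y)
r = 258.01 / (16.08 * 16.26)
r = 258.01 / 261.4608
r = 0.9868

0.9868


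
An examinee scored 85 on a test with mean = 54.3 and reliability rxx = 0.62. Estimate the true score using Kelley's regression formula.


T_est = rxx * X + (1 - rxx) * mean
T_est = 0.62 * 85 + 0.38 * 54.3
T_est = 52.7 + 20.634
T_est = 73.334

73.334


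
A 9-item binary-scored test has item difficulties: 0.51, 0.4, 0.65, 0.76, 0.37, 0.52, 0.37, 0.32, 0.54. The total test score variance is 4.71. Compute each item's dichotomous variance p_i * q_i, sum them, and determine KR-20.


For each item, compute p_i * q_i:
  Item 1: 0.51 * 0.49 = 0.2499
  Item 2: 0.4 * 0.6 = 0.24
  Item 3: 0.65 * 0.35 = 0.2275
  Item 4: 0.76 * 0.24 = 0.1824
  Item 5: 0.37 * 0.63 = 0.2331
  Item 6: 0.52 * 0.48 = 0.2496
  Item 7: 0.37 * 0.63 = 0.2331
  Item 8: 0.32 * 0.68 = 0.2176
  Item 9: 0.54 * 0.46 = 0.2484
Sum(p_i * q_i) = 0.2499 + 0.24 + 0.2275 + 0.1824 + 0.2331 + 0.2496 + 0.2331 + 0.2176 + 0.2484 = 2.0816
KR-20 = (k/(k-1)) * (1 - Sum(p_i*q_i) / Var_total)
= (9/8) * (1 - 2.0816/4.71)
= 1.125 * 0.558
KR-20 = 0.6278

0.6278


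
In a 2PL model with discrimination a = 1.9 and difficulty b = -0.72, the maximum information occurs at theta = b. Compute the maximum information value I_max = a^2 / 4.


For 2PL, max info at theta = b = -0.72
I_max = a^2 / 4 = 1.9^2 / 4
= 3.61 / 4
I_max = 0.9025

0.9025


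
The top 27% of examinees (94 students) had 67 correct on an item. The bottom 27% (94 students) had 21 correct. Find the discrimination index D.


p_upper = 67/94 = 0.7128
p_lower = 21/94 = 0.2234
D = 0.7128 - 0.2234 = 0.4894

0.4894


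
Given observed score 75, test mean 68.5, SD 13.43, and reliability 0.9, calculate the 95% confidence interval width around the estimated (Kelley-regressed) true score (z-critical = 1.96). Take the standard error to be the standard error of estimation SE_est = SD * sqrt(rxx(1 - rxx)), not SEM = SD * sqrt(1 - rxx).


True score estimate = 0.9*75 + 0.1*68.5 = 74.35
SE_est = SD * sqrt(rxx * (1 - rxx)) = 13.43 * sqrt(0.9 * 0.1) = 13.43 * sqrt(0.09) = 4.029
CI = T_est +/- z * SE_est, so width = 2 * z * SE_est = 2 * 1.96 * 4.029
Width = 15.7937

15.7937


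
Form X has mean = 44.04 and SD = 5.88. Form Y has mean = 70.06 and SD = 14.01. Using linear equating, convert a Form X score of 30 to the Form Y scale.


slope = SD_Y / SD_X = 14.01 / 5.88 ~ 2.3827
intercept = mean_Y - slope * mean_X = 70.06 - (14.01 / 5.88) * 44.04 ~ -34.872
Y = slope * X + intercept. To avoid rounding drift from the rounded slope/intercept, evaluate the equivalent form Y = mean_Y + SD_Y * (X - mean_X) / SD_X at full precision:
Y = 70.06 + 14.01 * (30 - 44.04) / 5.88
Y = 70.06 - 14.01 * 14.04 / 5.88
Y = 70.06 - 196.7004 / 5.88
Y = 70.06 - 33.4524
Y = 36.6076

36.6076


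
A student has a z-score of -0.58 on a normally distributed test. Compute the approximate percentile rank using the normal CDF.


CDF(z) = 0.5 * (1 + erf(z/sqrt(2)))
erf(-0.4101) = -0.4381
CDF = 0.281
Percentile rank = 0.281 * 100 = 28.1

28.1


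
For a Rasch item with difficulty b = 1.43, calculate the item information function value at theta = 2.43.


P = 1/(1+exp(-(2.43-1.43))) = 0.7311
I = P*(1-P) = 0.7311 * 0.2689
I = 0.1966

0.1966


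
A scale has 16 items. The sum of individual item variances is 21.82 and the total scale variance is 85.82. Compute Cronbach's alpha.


alpha = (k/(k-1)) * (1 - sum(si^2)/s_total^2)
= (16/15) * (1 - 21.82/85.82)
alpha = 0.7955

0.7955


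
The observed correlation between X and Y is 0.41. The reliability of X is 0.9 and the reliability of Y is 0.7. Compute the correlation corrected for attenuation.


r_corrected = rxy / sqrt(rxx * ryy)
= 0.41 / sqrt(0.9 * 0.7)
= 0.41 / sqrt(0.63)
= 0.41 / 0.793725
r_corrected = 0.5166

0.5166


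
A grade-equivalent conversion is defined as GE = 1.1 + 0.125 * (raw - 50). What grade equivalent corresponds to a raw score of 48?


raw - median = 48 - 50 = -2
slope * diff = 0.125 * -2 = -0.25
GE = 1.1 + -0.25
GE = 0.85

0.85


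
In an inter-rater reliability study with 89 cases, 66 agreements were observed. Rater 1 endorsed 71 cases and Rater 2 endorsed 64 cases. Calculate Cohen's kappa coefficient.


P_o = 66/89 = 0.741573
P_e = (71*64 + 18*25) / 7921 = 0.630476
kappa = (P_o - P_e) / (1 - P_e)
kappa = (0.741573 - 0.630476) / (1 - 0.630476)
kappa = 0.3006

0.3006


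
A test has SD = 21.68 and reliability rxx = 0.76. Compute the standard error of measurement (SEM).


SEM = SD * sqrt(1 - rxx)
SEM = 21.68 * sqrt(1 - 0.76)
SEM = 21.68 * sqrt(0.24) = 21.68 * 0.489898
SEM = 10.621

10.621


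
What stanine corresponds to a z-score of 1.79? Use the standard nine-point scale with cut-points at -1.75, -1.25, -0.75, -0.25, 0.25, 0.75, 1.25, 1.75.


Stanine boundaries: [-1.75, -1.25, -0.75, -0.25, 0.25, 0.75, 1.25, 1.75]
z = 1.79
Check each boundary:
  z >= -1.75 -> could be stanine 2
  z >= -1.25 -> could be stanine 3
  z >= -0.75 -> could be stanine 4
  z >= -0.25 -> could be stanine 5
  z >= 0.25 -> could be stanine 6
  z >= 0.75 -> could be stanine 7
  z >= 1.25 -> could be stanine 8
  z >= 1.75 -> could be stanine 9
Highest qualifying boundary gives stanine = 9

9


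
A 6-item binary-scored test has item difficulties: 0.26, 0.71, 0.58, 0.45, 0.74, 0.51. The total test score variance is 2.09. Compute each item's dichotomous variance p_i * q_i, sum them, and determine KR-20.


For each item, compute p_i * q_i:
  Item 1: 0.26 * 0.74 = 0.1924
  Item 2: 0.71 * 0.29 = 0.2059
  Item 3: 0.58 * 0.42 = 0.2436
  Item 4: 0.45 * 0.55 = 0.2475
  Item 5: 0.74 * 0.26 = 0.1924
  Item 6: 0.51 * 0.49 = 0.2499
Sum(p_i * q_i) = 0.1924 + 0.2059 + 0.2436 + 0.2475 + 0.1924 + 0.2499 = 1.3317
KR-20 = (k/(k-1)) * (1 - Sum(p_i*q_i) / Var_total)
= (6/5) * (1 - 1.3317/2.09)
= 1.2 * 0.3628
KR-20 = 0.4354

0.4354


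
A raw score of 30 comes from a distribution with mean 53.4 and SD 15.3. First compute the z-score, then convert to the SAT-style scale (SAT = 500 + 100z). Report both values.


z = (X - mean) / SD = (30 - 53.4) / 15.3
z = -23.4 / 15.3
z = -1.5294
SAT-scale = SAT = 500 + 100z
Carry z at full precision (z = -23.4 / 15.3) into the conversion:
SAT-scale = 500 + 100 * (-23.4 / 15.3) = 500 + -2340 / 15.3
SAT-scale = 500 + -152.9412
SAT-scale = 347.0588

347.0588


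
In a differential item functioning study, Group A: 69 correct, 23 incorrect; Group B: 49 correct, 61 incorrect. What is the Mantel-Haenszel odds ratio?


Odds_A = 69/23 = 3.0
Odds_B = 49/61 = 0.8033
OR = Odds_A / Odds_B = 3.0 / 0.8033
Exactly, OR = (69 * 61) / (23 * 49) = 4209 / 1127
OR = 3.7347

3.7347


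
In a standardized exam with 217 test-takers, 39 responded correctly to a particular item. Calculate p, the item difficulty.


Item difficulty p = number correct / total examinees
p = 39 / 217
p = 0.1797

0.1797


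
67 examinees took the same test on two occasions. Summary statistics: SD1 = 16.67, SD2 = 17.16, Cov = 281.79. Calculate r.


r = cov(X,Y) / (SD_X * SD_Y)
r = 281.79 / (16.67 * 17.16)
r = 281.79 / 286.0572
r = 0.9851

0.9851


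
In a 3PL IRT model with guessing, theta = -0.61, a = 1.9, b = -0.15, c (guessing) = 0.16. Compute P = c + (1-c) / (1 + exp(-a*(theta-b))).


logit = 1.9*(-0.61 - -0.15) = -0.874
P* = 1/(1 + exp(--0.874)) = 0.2944
P = 0.16 + (1 - 0.16) * 0.2944
P = 0.4073

0.4073


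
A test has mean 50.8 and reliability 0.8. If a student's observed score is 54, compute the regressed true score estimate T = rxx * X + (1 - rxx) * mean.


T_est = rxx * X + (1 - rxx) * mean
T_est = 0.8 * 54 + 0.2 * 50.8
T_est = 43.2 + 10.16
T_est = 53.36

53.36


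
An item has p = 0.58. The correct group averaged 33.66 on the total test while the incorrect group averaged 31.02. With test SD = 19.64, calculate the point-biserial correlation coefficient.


q = 1 - p = 0.42
rpb = ((M1 - M0) / SD) * sqrt(p * q)
rpb = ((33.66 - 31.02) / 19.64) * sqrt(0.58 * 0.42)
rpb = 0.0663

0.0663


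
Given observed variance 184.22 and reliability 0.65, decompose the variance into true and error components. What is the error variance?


var_true = rxx * var_obs = 0.65 * 184.22 = 119.743
var_error = var_obs - var_true
var_error = 184.22 - 119.743
var_error = 64.477

64.477


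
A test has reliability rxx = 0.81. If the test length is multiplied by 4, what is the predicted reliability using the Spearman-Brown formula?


r_new = (n * rxx) / (1 + (n-1) * rxx)
r_new = (4 * 0.81) / (1 + 3 * 0.81)
r_new = 3.24 / 3.43
r_new = 0.9446

0.9446


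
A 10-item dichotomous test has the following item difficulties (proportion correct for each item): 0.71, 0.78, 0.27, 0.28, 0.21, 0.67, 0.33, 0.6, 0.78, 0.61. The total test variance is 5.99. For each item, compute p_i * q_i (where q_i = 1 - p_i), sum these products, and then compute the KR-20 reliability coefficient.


For each item, compute p_i * q_i:
  Item 1: 0.71 * 0.29 = 0.2059
  Item 2: 0.78 * 0.22 = 0.1716
  Item 3: 0.27 * 0.73 = 0.1971
  Item 4: 0.28 * 0.72 = 0.2016
  Item 5: 0.21 * 0.79 = 0.1659
  Item 6: 0.67 * 0.33 = 0.2211
  Item 7: 0.33 * 0.67 = 0.2211
  Item 8: 0.6 * 0.4 = 0.24
  Item 9: 0.78 * 0.22 = 0.1716
  Item 10: 0.61 * 0.39 = 0.2379
Sum(p_i * q_i) = 0.2059 + 0.1716 + 0.1971 + 0.2016 + 0.1659 + 0.2211 + 0.2211 + 0.24 + 0.1716 + 0.2379 = 2.0338
KR-20 = (k/(k-1)) * (1 - Sum(p_i*q_i) / Var_total)
= (10/9) * (1 - 2.0338/5.99)
= 1.1111 * 0.6605
KR-20 = 0.7339

0.7339


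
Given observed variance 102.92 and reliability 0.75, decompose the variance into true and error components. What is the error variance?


var_true = rxx * var_obs = 0.75 * 102.92 = 77.19
var_error = var_obs - var_true
var_error = 102.92 - 77.19
var_error = 25.73

25.73


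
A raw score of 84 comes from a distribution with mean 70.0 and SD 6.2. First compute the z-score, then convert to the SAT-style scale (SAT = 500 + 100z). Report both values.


z = (X - mean) / SD = (84 - 70.0) / 6.2
z = 14.0 / 6.2
z = 2.2581
SAT-scale = SAT = 500 + 100z
Carry z at full precision (z = 14.0 / 6.2) into the conversion:
SAT-scale = 500 + 100 * (14.0 / 6.2) = 500 + 1400 / 6.2
SAT-scale = 500 + 225.8065
SAT-scale = 725.8065

725.8065


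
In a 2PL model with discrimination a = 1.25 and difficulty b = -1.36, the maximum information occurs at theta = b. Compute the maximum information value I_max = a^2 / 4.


For 2PL, max info at theta = b = -1.36
I_max = a^2 / 4 = 1.25^2 / 4
= 1.5625 / 4
I_max = 0.3906

0.3906


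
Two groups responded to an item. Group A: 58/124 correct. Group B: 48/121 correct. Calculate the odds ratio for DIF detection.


Odds_A = 58/66 = 0.8788
Odds_B = 48/73 = 0.6575
OR = Odds_A / Odds_B = 0.8788 / 0.6575
Exactly, OR = (58 * 73) / (66 * 48) = 4234 / 3168
OR = 1.3365

1.3365


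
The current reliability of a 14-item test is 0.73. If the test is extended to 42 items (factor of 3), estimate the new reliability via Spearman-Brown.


r_new = (n * rxx) / (1 + (n-1) * rxx)
r_new = (3 * 0.73) / (1 + 2 * 0.73)
r_new = 2.19 / 2.46
r_new = 0.8902

0.8902


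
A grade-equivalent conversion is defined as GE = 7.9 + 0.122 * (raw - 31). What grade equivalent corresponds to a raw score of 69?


raw - median = 69 - 31 = 38
slope * diff = 0.122 * 38 = 4.636
GE = 7.9 + 4.636
GE = 12.536

12.536


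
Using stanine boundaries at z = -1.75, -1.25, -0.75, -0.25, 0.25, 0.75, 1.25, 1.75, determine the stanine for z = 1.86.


Stanine boundaries: [-1.75, -1.25, -0.75, -0.25, 0.25, 0.75, 1.25, 1.75]
z = 1.86
Check each boundary:
  z >= -1.75 -> could be stanine 2
  z >= -1.25 -> could be stanine 3
  z >= -0.75 -> could be stanine 4
  z >= -0.25 -> could be stanine 5
  z >= 0.25 -> could be stanine 6
  z >= 0.75 -> could be stanine 7
  z >= 1.25 -> could be stanine 8
  z >= 1.75 -> could be stanine 9
Highest qualifying boundary gives stanine = 9

9


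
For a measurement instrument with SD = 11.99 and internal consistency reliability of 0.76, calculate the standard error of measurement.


SEM = SD * sqrt(1 - rxx)
SEM = 11.99 * sqrt(1 - 0.76)
SEM = 11.99 * sqrt(0.24) = 11.99 * 0.489898
SEM = 5.8739

5.8739


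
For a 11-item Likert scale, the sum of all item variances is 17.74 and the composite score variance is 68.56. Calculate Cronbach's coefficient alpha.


alpha = (k/(k-1)) * (1 - sum(si^2)/s_total^2)
= (11/10) * (1 - 17.74/68.56)
alpha = 0.8154

0.8154


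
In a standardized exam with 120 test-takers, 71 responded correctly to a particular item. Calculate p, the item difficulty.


Item difficulty p = number correct / total examinees
p = 71 / 120
p = 0.5917

0.5917


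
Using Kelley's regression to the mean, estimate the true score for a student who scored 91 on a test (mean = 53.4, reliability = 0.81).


T_est = rxx * X + (1 - rxx) * mean
T_est = 0.81 * 91 + 0.19 * 53.4
T_est = 73.71 + 10.146
T_est = 83.856

83.856


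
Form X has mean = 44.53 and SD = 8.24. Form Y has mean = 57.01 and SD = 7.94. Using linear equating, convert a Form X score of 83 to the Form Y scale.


slope = SD_Y / SD_X = 7.94 / 8.24 ~ 0.9636
intercept = mean_Y - slope * mean_X = 57.01 - (7.94 / 8.24) * 44.53 ~ 14.1012
Y = slope * X + intercept. To avoid rounding drift from the rounded slope/intercept, evaluate the equivalent form Y = mean_Y + SD_Y * (X - mean_X) / SD_X at full precision:
Y = 57.01 + 7.94 * (83 - 44.53) / 8.24
Y = 57.01 + 7.94 * 38.47 / 8.24
Y = 57.01 + 305.4518 / 8.24
Y = 57.01 + 37.0694
Y = 94.0794

94.0794


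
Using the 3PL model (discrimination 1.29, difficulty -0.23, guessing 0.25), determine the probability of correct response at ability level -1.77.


logit = 1.29*(-1.77 - -0.23) = -1.9866
P* = 1/(1 + exp(--1.9866)) = 0.1206
P = 0.25 + (1 - 0.25) * 0.1206
P = 0.3405

0.3405


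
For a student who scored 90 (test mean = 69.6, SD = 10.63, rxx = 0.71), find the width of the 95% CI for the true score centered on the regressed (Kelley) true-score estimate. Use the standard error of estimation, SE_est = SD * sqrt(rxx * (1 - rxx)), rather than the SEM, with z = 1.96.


True score estimate = 0.71*90 + 0.29*69.6 = 84.084
SE_est = SD * sqrt(rxx * (1 - rxx)) = 10.63 * sqrt(0.71 * 0.29) = 10.63 * sqrt(0.2059) = 4.823491
CI = T_est +/- z * SE_est, so width = 2 * z * SE_est = 2 * 1.96 * 4.823491
Width = 18.9081

18.9081


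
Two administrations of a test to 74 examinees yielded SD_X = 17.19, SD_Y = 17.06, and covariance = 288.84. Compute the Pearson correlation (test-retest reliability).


r = cov(X,Y) / (SD_X * SD_Y)
r = 288.84 / (17.19 * 17.06)
r = 288.84 / 293.2614
r = 0.9849

0.9849


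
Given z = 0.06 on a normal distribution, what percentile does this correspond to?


CDF(z) = 0.5 * (1 + erf(z/sqrt(2)))
erf(0.0424) = 0.0478
CDF = 0.5239
Percentile rank = 0.5239 * 100 = 52.39

52.39


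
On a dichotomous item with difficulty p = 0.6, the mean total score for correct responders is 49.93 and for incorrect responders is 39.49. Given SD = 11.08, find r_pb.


q = 1 - p = 0.4
rpb = ((M1 - M0) / SD) * sqrt(p * q)
rpb = ((49.93 - 39.49) / 11.08) * sqrt(0.6 * 0.4)
rpb = 0.4616

0.4616


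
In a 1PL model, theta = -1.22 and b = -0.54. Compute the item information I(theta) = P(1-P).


P = 1/(1+exp(-(-1.22--0.54))) = 0.3363
I = P*(1-P) = 0.3363 * 0.6637
I = 0.2232

0.2232
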